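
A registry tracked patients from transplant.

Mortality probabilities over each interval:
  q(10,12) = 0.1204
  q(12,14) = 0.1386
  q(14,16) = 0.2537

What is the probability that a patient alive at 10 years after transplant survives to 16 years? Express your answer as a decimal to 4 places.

0.5655

The overall survival probability is (1 − 0.1204) × (1 − 0.1386) × (1 − 0.2537).
= 0.8796 × 0.8614 × 0.7463 = 0.565462.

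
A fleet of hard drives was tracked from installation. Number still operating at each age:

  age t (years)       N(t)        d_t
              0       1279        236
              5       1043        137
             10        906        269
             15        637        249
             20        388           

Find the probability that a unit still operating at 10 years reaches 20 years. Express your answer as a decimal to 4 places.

0.4283

The conditional survival probability is N(20)/N(10) = 388/906 = 0.428256.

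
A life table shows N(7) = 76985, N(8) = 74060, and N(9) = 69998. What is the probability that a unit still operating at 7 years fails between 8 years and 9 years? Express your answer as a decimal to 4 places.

This is the probability of reaching 8 but not 9, conditional on being operational at 7: (N(8) − N(9)) / N(7).
= (74060 − 69998) / 76985 = 4062 / 76985 = 0.052764.

0.0528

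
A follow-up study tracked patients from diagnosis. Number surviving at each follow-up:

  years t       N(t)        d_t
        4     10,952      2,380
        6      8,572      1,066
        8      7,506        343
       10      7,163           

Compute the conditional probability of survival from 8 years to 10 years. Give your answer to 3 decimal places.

0.954

The conditional survival probability is N(10)/N(8) = 7,163/7,506 = 0.954303.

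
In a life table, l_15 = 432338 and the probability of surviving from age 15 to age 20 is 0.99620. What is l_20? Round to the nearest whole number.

430695

l_20 = l_15 × p = 432338 × 0.99620 = 430695.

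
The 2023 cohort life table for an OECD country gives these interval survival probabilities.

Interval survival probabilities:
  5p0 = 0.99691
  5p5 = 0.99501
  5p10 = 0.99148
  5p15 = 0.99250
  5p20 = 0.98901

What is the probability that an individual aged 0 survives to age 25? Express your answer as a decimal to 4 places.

The overall survival probability is 0.99691 × 0.99501 × 0.99148 × 0.99250 × 0.98901.
= 0.965381.

0.9654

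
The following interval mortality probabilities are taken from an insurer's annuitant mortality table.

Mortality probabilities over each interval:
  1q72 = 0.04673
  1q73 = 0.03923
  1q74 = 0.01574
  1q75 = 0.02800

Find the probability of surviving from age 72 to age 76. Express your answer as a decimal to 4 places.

Chaining the interval survival probabilities: (1 − 0.04673) × (1 − 0.03923) × (1 − 0.01574) × (1 − 0.02800).
= 0.95327 × 0.96077 × 0.98426 × 0.97200 = 0.876217.

0.8762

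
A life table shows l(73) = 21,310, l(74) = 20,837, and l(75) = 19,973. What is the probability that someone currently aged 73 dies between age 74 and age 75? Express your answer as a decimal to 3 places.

0.041

This is the probability of reaching 74 but not 75, conditional on being alive at 73: (l(74) − l(75)) / l(73).
= (20,837 − 19,973) / 21,310 = 864 / 21,310 = 0.040544.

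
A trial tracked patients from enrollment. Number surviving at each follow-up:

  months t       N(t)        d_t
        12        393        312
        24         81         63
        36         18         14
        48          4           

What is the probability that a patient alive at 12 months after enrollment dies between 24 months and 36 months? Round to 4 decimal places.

This is the probability of reaching 24 but not 36, conditional on being alive at 12: (N(24) − N(36)) / N(12).
= (81 − 18) / 393 = 63 / 393 = 0.160305.

0.1603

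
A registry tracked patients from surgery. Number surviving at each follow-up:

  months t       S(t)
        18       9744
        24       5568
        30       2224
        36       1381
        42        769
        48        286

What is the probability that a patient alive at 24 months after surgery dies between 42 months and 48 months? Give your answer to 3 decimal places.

0.087

This is the probability of reaching 42 but not 48, conditional on being alive at 24: (S(42) − S(48)) / S(24).
= (769 − 286) / 5568 = 483 / 5568 = 0.086746.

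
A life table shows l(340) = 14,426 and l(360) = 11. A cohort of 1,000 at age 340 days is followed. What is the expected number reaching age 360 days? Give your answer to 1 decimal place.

0.8

The relevant probability is 11/14,426 = 0.000763.
Expected number = 1,000 × 0.000763 = 0.8.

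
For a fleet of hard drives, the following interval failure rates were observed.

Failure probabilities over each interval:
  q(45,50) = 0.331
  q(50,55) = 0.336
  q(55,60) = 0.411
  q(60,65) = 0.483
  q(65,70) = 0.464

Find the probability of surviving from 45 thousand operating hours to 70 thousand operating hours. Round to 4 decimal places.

P(survive 45→70) = (1 − 0.331) × (1 − 0.336) × (1 − 0.411) × (1 − 0.483) × (1 − 0.464).
= 0.669 × 0.664 × 0.589 × 0.517 × 0.536 = 0.072504.

0.0725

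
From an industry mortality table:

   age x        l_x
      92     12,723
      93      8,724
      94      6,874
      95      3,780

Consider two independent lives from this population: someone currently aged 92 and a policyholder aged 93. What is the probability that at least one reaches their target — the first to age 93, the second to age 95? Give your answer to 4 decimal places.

p₁ = l_93/l_92 = 8,724/12,723 = 0.685687; p₂ = l_95/l_93 = 3,780/8,724 = 0.433287.
P(at least one) = 1 − (1−p₁)(1−p₂) = 1 − 0.314313 × 0.566713 = 0.821875.

0.8219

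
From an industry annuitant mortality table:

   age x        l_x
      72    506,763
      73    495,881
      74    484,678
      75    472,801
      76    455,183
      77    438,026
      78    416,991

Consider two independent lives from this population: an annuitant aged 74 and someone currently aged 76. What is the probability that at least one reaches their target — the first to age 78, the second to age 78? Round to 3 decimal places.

0.988

p₁ = l_78/l_74 = 416,991/484,678 = 0.860346; p₂ = l_78/l_76 = 416,991/455,183 = 0.916095.
P(at least one) = 1 − (1−p₁)(1−p₂) = 1 − 0.139654 × 0.083905 = 0.988282.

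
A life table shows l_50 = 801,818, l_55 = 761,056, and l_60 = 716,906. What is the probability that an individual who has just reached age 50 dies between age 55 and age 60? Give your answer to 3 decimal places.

We want 5|5q50 = (l_55 − l_60)/l_50.
This is the probability of reaching 55 but not 60, conditional on being alive at 50: (l_55 − l_60) / l_50.
= (761,056 − 716,906) / 801,818 = 44,150 / 801,818 = 0.055062.

0.055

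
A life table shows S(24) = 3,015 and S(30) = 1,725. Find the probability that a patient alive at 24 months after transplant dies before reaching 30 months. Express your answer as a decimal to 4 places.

0.4279

P(die before 30 | alive at 24) = 1 − S(30)/S(24) = 1 − 1,725/3,015 = (1,290)/3,015 = 0.427861.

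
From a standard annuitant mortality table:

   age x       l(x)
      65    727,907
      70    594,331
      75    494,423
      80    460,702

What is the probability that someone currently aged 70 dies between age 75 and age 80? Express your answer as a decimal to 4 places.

0.0567

This is the probability of reaching 75 but not 80, conditional on being alive at 70: (l(75) − l(80)) / l(70).
= (494,423 − 460,702) / 594,331 = 33,721 / 594,331 = 0.056738.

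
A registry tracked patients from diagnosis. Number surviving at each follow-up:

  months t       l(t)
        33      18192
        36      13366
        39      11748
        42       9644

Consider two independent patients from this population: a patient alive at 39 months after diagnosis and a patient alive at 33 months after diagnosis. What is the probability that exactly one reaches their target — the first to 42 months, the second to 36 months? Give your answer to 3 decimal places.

p₁ = l(42)/l(39) = 9644/11748 = 0.820906; p₂ = l(36)/l(33) = 13366/18192 = 0.734719.
P(exactly one) = p₁(1−p₂) + (1−p₁)p₂ = 0.217771 + 0.131584 = 0.349355.

0.349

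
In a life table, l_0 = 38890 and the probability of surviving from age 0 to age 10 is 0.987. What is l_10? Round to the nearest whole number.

l_10 = l_0 × p = 38890 × 0.987 = 38384.

38384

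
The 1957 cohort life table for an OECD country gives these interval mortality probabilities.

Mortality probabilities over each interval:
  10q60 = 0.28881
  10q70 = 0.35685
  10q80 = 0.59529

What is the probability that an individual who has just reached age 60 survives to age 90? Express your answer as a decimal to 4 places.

Chaining the interval survival probabilities: (1 − 0.28881) × (1 − 0.35685) × (1 − 0.59529).
= 0.71119 × 0.64315 × 0.40471 = 0.185115.

0.1851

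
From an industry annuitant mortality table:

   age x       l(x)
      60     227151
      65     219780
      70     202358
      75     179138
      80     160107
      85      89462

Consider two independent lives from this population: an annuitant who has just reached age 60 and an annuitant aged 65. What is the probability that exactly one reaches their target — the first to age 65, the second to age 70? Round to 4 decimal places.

p₁ = l(65)/l(60) = 219780/227151 = 0.967550; p₂ = l(70)/l(65) = 202358/219780 = 0.920730.
P(exactly one) = p₁(1−p₂) + (1−p₁)p₂ = 0.076698 + 0.029878 = 0.106575.

0.1066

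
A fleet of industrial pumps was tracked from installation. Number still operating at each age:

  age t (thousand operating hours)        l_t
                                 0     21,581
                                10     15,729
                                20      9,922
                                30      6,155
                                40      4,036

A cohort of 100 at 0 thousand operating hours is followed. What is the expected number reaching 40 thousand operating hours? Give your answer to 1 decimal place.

18.7

The relevant probability is 4,036/21,581 = 0.187016.
Expected number = 100 × 0.187016 = 18.7.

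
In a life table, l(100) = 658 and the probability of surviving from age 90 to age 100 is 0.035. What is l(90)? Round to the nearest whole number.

18800

l(90) = l(100) / p = 658 / 0.035 = 18800.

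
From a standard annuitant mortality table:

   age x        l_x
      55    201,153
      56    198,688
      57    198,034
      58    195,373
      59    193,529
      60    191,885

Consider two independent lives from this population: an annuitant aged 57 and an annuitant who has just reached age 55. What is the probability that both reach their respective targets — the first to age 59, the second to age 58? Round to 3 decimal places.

0.949

p₁ = l_59/l_57 = 193,529/198,034 = 0.977251; p₂ = l_58/l_55 = 195,373/201,153 = 0.971266.
P(both) = p₁ × p₂ = 0.977251 × 0.971266 = 0.949171.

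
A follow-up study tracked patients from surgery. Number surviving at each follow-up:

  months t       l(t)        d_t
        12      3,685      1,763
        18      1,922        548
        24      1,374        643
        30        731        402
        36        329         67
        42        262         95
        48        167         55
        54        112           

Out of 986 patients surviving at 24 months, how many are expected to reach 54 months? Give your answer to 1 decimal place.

The relevant probability is 112/1,374 = 0.081514.
Expected number = 986 × 0.081514 = 80.4.

80.4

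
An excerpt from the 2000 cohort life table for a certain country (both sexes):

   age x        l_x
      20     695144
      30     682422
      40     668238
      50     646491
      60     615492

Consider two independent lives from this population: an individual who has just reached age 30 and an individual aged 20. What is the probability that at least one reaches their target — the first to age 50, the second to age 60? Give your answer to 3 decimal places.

p₁ = l_50/l_30 = 646491/682422 = 0.947348; p₂ = l_60/l_20 = 615492/695144 = 0.885417.
P(at least one) = 1 − (1−p₁)(1−p₂) = 1 − 0.052652 × 0.114583 = 0.993967.

0.994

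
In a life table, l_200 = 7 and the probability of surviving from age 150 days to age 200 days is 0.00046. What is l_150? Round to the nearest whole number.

15217

l_150 = l_200 / p = 7 / 0.00046 = 15217.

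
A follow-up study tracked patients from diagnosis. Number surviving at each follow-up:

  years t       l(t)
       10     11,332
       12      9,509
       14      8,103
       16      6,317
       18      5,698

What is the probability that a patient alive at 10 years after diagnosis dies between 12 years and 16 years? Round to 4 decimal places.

0.2817

This is the probability of reaching 12 but not 16, conditional on being alive at 10: (l(12) − l(16)) / l(10).
= (9,509 − 6,317) / 11,332 = 3,192 / 11,332 = 0.281680.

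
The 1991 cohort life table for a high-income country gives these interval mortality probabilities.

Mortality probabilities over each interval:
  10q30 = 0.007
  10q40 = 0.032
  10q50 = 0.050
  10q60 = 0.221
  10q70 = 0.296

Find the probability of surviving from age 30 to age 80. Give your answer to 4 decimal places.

0.5008

50p30 = (1 − 0.007) × (1 − 0.032) × (1 − 0.050) × (1 − 0.221) × (1 − 0.296).
= 0.993 × 0.968 × 0.950 × 0.779 × 0.704 = 0.500793.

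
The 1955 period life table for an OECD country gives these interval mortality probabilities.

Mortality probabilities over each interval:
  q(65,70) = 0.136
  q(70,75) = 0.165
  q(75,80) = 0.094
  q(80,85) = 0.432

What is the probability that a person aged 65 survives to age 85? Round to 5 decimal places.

0.37126

Survival from 65 to 85 is the product of surviving each interval: (1 − 0.136) × (1 − 0.165) × (1 − 0.094) × (1 − 0.432).
= 0.864 × 0.835 × 0.906 × 0.568 = 0.371259.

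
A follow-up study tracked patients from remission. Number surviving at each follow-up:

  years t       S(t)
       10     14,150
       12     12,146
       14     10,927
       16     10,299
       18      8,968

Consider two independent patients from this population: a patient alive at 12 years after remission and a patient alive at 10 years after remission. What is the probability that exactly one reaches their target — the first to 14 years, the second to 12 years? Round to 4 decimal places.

0.2136

p₁ = S(14)/S(12) = 10,927/12,146 = 0.899638; p₂ = S(12)/S(10) = 12,146/14,150 = 0.858375.
P(exactly one) = p₁(1−p₂) + (1−p₁)p₂ = 0.127411 + 0.086148 = 0.213559.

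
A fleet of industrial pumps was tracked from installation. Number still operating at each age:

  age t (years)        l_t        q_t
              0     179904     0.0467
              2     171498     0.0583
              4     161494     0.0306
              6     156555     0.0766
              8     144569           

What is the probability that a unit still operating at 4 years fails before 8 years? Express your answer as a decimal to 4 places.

P(fail before 8 | operational at 4) = 1 − l_8/l_4 = 1 − 144569/161494 = (16925)/161494 = 0.104803.

0.1048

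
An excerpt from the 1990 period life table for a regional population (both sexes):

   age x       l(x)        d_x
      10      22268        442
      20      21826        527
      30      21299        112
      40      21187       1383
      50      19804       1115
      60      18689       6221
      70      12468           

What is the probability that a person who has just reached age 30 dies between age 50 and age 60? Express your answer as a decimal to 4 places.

0.0523

This is the probability of reaching 50 but not 60, conditional on being alive at 30: (l(50) − l(60)) / l(30).
= (19804 − 18689) / 21299 = 1115 / 21299 = 0.052350.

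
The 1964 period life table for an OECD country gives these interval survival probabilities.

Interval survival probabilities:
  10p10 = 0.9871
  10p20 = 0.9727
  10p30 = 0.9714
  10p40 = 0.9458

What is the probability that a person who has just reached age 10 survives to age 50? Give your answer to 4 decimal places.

40p10 = 0.9871 × 0.9727 × 0.9714 × 0.9458.
= 0.882140.

0.8821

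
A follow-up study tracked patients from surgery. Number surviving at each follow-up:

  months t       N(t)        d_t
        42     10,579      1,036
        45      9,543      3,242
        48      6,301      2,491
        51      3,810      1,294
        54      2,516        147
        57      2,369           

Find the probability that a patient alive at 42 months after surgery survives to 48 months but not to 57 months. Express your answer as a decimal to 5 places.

0.37168

This is the probability of reaching 48 but not 57, conditional on being alive at 42: (N(48) − N(57)) / N(42).
= (6,301 − 2,369) / 10,579 = 3,932 / 10,579 = 0.371680.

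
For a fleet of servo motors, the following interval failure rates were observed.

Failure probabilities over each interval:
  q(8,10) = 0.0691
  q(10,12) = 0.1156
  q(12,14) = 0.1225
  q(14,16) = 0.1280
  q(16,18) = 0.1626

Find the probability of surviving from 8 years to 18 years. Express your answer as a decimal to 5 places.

0.52753

Survival from 8 to 18 is the product of surviving each interval: (1 − 0.0691) × (1 − 0.1156) × (1 − 0.1225) × (1 − 0.1280) × (1 − 0.1626).
= 0.9309 × 0.8844 × 0.8775 × 0.8720 × 0.8374 = 0.527531.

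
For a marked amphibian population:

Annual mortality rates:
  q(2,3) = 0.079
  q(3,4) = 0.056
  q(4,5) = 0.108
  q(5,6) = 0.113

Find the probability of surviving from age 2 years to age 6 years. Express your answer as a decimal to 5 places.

P(survive 2→6) = (1 − 0.079) × (1 − 0.056) × (1 − 0.108) × (1 − 0.113).
= 0.921 × 0.944 × 0.892 × 0.887 = 0.687892.

0.68789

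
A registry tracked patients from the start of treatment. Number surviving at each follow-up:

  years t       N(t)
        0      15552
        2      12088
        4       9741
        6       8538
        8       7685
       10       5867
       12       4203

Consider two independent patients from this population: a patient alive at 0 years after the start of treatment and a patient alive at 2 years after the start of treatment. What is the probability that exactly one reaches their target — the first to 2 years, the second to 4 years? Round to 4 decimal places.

p₁ = N(2)/N(0) = 12088/15552 = 0.777263; p₂ = N(4)/N(2) = 9741/12088 = 0.805841.
P(exactly one) = p₁(1−p₂) + (1−p₁)p₂ = 0.150913 + 0.179491 = 0.330403.

0.3304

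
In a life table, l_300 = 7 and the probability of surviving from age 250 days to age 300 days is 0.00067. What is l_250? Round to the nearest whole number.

l_250 = l_300 / p = 7 / 0.00067 = 10448.

10448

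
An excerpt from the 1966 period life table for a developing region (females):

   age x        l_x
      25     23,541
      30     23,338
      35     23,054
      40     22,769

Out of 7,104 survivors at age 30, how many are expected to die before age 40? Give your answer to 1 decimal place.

173.2

The relevant probability is 1 − 22,769/23,338 = 0.024381.
Expected number = 7,104 × 0.024381 = 173.2.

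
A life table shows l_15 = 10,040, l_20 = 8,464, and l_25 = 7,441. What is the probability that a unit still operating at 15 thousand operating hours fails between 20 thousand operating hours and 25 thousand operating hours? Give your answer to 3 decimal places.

This is the probability of reaching 20 but not 25, conditional on being operational at 15: (l_20 − l_25) / l_15.
= (8,464 − 7,441) / 10,040 = 1,023 / 10,040 = 0.101892.

0.102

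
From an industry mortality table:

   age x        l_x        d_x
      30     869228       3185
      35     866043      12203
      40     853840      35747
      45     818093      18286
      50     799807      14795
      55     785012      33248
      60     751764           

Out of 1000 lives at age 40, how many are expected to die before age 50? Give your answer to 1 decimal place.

The relevant probability is 1 − 799807/853840 = 0.063282.
Expected number = 1000 × 0.063282 = 63.3.

63.3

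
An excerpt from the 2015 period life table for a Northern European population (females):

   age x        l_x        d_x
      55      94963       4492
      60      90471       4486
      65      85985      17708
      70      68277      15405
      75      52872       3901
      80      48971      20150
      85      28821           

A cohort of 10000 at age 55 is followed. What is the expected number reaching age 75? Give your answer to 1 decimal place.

5567.6

The relevant probability is 52872/94963 = 0.556764.
Expected number = 10000 × 0.556764 = 5567.6.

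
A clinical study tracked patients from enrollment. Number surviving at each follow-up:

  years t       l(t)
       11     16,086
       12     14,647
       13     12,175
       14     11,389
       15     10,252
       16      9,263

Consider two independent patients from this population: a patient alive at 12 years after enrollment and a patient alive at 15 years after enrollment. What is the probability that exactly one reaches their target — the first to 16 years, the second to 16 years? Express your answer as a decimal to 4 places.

p₁ = l(16)/l(12) = 9,263/14,647 = 0.632416; p₂ = l(16)/l(15) = 9,263/10,252 = 0.903531.
P(exactly one) = p₁(1−p₂) + (1−p₁)p₂ = 0.061009 + 0.332124 = 0.393132.

0.3931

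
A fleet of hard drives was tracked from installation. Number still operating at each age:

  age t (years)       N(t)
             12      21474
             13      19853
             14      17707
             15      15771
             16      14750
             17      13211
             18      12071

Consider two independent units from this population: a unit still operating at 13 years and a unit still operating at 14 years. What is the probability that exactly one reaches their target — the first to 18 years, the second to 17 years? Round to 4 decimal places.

p₁ = N(18)/N(13) = 12071/19853 = 0.608019; p₂ = N(17)/N(14) = 13211/17707 = 0.746089.
P(exactly one) = p₁(1−p₂) + (1−p₁)p₂ = 0.154383 + 0.292453 = 0.446835.

0.4468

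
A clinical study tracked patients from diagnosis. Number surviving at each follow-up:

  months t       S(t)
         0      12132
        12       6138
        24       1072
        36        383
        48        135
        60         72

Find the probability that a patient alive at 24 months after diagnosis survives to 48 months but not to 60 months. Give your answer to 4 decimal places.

This is the probability of reaching 48 but not 60, conditional on being alive at 24: (S(48) − S(60)) / S(24).
= (135 − 72) / 1072 = 63 / 1072 = 0.058769.

0.0588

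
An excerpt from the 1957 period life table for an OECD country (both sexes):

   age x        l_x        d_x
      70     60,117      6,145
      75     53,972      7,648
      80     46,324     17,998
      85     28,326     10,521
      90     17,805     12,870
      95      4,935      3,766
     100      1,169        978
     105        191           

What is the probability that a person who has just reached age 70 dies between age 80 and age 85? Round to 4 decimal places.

We want 10|5q70 = (l_80 − l_85)/l_70.
This is the probability of reaching 80 but not 85, conditional on being alive at 70: (l_80 − l_85) / l_70.
= (46,324 − 28,326) / 60,117 = 17,998 / 60,117 = 0.299383.

0.2994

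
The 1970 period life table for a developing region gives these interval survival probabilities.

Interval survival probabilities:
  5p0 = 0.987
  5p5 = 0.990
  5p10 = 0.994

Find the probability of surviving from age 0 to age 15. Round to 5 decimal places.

Chaining the interval survival probabilities: 0.987 × 0.990 × 0.994.
= 0.971267.

0.97127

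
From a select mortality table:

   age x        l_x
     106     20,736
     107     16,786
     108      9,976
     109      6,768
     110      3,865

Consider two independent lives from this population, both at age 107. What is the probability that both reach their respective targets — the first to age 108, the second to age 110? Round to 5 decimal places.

p₁ = l_108/l_107 = 9,976/16,786 = 0.594305; p₂ = l_110/l_107 = 3,865/16,786 = 0.230251.
P(both) = p₁ × p₂ = 0.594305 × 0.230251 = 0.136839.

0.13684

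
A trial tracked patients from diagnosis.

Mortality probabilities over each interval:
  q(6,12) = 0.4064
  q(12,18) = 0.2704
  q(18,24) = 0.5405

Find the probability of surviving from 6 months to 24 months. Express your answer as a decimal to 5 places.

Chaining the interval survival probabilities: (1 − 0.4064) × (1 − 0.2704) × (1 − 0.5405).
= 0.5936 × 0.7296 × 0.4595 = 0.199005.

0.19901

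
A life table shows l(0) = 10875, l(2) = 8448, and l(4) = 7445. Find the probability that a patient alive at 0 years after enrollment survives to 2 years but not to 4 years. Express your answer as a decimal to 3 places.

This is the probability of reaching 2 but not 4, conditional on being alive at 0: (l(2) − l(4)) / l(0).
= (8448 − 7445) / 10875 = 1003 / 10875 = 0.092230.

0.092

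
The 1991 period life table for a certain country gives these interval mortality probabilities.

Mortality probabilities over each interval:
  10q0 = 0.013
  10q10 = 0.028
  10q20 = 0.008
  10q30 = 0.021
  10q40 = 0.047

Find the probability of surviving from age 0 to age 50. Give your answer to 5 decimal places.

Survival from 0 to 50 is the product of surviving each interval: (1 − 0.013) × (1 − 0.028) × (1 − 0.008) × (1 − 0.021) × (1 − 0.047).
= 0.987 × 0.972 × 0.992 × 0.979 × 0.953 = 0.887914.

0.88791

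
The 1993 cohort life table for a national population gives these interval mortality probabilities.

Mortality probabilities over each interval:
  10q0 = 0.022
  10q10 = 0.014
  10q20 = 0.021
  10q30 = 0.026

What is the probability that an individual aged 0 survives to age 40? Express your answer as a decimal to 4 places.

Chaining the interval survival probabilities: (1 − 0.022) × (1 − 0.014) × (1 − 0.021) × (1 − 0.026).
= 0.978 × 0.986 × 0.979 × 0.974 = 0.919512.

0.9195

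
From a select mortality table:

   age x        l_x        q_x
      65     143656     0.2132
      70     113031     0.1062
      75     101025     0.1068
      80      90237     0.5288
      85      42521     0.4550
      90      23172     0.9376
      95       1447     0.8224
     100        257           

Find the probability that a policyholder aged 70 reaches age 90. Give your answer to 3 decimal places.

0.205

The conditional survival probability is l_90/l_70 = 23172/113031 = 0.205006.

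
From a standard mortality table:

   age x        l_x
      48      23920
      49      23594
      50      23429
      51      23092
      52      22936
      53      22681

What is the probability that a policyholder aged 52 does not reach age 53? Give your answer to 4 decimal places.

0.0111

P(die before 53 | alive at 52) = 1 − l_53/l_52 = 1 − 22681/22936 = (255)/22936 = 0.011118.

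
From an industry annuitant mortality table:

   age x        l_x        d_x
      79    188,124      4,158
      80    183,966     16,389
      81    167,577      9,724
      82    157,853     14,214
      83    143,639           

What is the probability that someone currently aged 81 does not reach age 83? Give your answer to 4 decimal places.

0.1428

P(die before 83 | alive at 81) = 1 − l_83/l_81 = 1 − 143,639/167,577 = (23,938)/167,577 = 0.142848.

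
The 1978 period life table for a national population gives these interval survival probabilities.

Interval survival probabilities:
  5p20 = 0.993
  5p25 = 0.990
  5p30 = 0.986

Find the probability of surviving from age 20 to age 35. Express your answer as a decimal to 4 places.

Chaining the interval survival probabilities: 0.993 × 0.990 × 0.986.
= 0.969307.

0.9693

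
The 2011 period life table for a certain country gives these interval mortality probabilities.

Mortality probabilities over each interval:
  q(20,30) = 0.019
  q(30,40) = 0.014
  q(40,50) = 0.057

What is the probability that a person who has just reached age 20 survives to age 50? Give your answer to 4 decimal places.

0.9121

Survival from 20 to 50 is the product of surviving each interval: (1 − 0.019) × (1 − 0.014) × (1 − 0.057).
= 0.981 × 0.986 × 0.943 = 0.912132.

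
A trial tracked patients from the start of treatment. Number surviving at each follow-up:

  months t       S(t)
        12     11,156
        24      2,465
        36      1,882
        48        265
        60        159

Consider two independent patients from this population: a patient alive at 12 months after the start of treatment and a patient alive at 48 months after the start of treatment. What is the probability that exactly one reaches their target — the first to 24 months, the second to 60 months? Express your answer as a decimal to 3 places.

0.556

p₁ = S(24)/S(12) = 2,465/11,156 = 0.220957; p₂ = S(60)/S(48) = 159/265 = 0.600000.
P(exactly one) = p₁(1−p₂) + (1−p₁)p₂ = 0.088383 + 0.467426 = 0.555809.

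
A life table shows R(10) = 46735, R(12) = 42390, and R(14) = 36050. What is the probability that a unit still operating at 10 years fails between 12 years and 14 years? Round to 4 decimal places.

This is the probability of reaching 12 but not 14, conditional on being operational at 10: (R(12) − R(14)) / R(10).
= (42390 − 36050) / 46735 = 6340 / 46735 = 0.135659.

0.1357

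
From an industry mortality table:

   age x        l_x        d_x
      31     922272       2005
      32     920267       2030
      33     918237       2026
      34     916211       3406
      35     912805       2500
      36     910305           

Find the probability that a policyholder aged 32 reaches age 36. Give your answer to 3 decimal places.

0.989

We want 4p32 = l_36/l_32.
The conditional survival probability is l_36/l_32 = 910305/920267 = 0.989175.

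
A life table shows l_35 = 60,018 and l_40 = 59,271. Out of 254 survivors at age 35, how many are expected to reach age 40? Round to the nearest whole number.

The relevant probability is 59,271/60,018 = 0.987554.
Expected number = 254 × 0.987554 = 251.

251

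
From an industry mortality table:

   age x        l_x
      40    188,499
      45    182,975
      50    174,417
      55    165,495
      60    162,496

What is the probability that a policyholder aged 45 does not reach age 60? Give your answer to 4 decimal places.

P(die before 60 | alive at 45) = 1 − l_60/l_45 = 1 − 162,496/182,975 = (20,479)/182,975 = 0.111922.

0.1119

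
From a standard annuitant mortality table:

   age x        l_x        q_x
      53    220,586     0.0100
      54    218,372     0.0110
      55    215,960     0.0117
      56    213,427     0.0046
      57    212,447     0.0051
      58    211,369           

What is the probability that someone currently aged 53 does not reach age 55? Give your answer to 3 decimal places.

0.021

P(die before 55 | alive at 53) = 1 − l_55/l_53 = 1 − 215,960/220,586 = (4,626)/220,586 = 0.020971.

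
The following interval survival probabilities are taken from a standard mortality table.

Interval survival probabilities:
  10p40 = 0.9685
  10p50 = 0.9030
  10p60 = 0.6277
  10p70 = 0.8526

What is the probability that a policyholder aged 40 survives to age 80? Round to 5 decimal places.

0.46804

Survival from 40 to 80 is the product of surviving each interval: 0.9685 × 0.9030 × 0.6277 × 0.8526.
= 0.468042.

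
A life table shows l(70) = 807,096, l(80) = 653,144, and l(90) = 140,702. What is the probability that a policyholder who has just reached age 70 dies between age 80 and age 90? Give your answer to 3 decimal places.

0.635

This is the probability of reaching 80 but not 90, conditional on being alive at 70: (l(80) − l(90)) / l(70).
= (653,144 − 140,702) / 807,096 = 512,442 / 807,096 = 0.634921.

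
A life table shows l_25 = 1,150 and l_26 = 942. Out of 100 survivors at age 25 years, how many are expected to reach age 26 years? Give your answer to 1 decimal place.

81.9

The relevant probability is 942/1,150 = 0.819130.
Expected number = 100 × 0.819130 = 81.9.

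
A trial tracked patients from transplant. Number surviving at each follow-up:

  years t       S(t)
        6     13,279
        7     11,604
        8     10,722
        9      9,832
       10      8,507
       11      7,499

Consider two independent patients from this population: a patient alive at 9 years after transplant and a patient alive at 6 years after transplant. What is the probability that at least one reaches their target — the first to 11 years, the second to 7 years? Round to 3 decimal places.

p₁ = S(11)/S(9) = 7,499/9,832 = 0.762714; p₂ = S(7)/S(6) = 11,604/13,279 = 0.873861.
P(at least one) = 1 − (1−p₁)(1−p₂) = 1 − 0.237286 × 0.126139 = 0.970069.

0.970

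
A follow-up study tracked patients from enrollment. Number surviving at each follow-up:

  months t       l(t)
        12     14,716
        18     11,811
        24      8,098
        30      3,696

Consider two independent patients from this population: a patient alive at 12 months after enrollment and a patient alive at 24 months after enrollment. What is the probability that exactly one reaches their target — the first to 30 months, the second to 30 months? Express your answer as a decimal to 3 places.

0.478

p₁ = l(30)/l(12) = 3,696/14,716 = 0.251155; p₂ = l(30)/l(24) = 3,696/8,098 = 0.456409.
P(exactly one) = p₁(1−p₂) + (1−p₁)p₂ = 0.136526 + 0.341780 = 0.478305.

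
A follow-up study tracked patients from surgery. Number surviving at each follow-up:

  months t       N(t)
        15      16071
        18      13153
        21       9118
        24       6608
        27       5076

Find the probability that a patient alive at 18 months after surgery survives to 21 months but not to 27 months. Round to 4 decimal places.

0.3073

This is the probability of reaching 21 but not 27, conditional on being alive at 18: (N(21) − N(27)) / N(18).
= (9118 − 5076) / 13153 = 4042 / 13153 = 0.307306.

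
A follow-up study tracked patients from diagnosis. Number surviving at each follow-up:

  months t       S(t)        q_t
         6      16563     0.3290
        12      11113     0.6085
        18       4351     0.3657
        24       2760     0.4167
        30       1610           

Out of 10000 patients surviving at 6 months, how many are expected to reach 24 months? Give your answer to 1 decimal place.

The relevant probability is 2760/16563 = 0.166636.
Expected number = 10000 × 0.166636 = 1666.4.

1666.4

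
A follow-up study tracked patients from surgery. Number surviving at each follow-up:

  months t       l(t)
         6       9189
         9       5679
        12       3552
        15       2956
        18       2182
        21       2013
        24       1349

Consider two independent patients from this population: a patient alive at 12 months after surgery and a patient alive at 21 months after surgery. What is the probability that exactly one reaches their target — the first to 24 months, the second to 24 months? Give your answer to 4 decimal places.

p₁ = l(24)/l(12) = 1349/3552 = 0.379786; p₂ = l(24)/l(21) = 1349/2013 = 0.670144.
P(exactly one) = p₁(1−p₂) + (1−p₁)p₂ = 0.125275 + 0.415633 = 0.540907.

0.5409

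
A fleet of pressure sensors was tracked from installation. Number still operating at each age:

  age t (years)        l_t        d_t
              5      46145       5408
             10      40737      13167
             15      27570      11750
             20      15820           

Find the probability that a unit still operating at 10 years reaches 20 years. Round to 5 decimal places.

The conditional survival probability is l_20/l_10 = 15820/40737 = 0.388345.

0.38834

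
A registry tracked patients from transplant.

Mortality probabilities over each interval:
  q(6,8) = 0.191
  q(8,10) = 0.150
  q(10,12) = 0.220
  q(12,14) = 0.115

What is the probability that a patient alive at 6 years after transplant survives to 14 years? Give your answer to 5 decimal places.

0.47468

Chaining the interval survival probabilities: (1 − 0.191) × (1 − 0.150) × (1 − 0.220) × (1 − 0.115).
= 0.809 × 0.850 × 0.780 × 0.885 = 0.474685.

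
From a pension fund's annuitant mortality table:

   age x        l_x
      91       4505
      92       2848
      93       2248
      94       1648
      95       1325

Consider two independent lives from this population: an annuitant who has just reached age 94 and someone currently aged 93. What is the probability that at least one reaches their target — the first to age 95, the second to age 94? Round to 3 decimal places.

p₁ = l_95/l_94 = 1325/1648 = 0.804005; p₂ = l_94/l_93 = 1648/2248 = 0.733096.
P(at least one) = 1 − (1−p₁)(1−p₂) = 1 − 0.195995 × 0.266904 = 0.947688.

0.948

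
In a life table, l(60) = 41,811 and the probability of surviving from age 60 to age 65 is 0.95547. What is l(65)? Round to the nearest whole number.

39949

l(65) = l(60) × p = 41,811 × 0.95547 = 39949.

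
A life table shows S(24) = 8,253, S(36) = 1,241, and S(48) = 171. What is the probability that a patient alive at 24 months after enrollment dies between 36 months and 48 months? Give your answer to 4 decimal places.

0.1296

This is the probability of reaching 36 but not 48, conditional on being alive at 24: (S(36) − S(48)) / S(24).
= (1,241 − 171) / 8,253 = 1,070 / 8,253 = 0.129650.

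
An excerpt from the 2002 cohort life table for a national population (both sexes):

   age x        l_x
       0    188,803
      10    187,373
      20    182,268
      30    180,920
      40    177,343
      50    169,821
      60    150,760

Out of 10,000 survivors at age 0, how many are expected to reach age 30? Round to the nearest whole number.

The relevant probability is 180,920/188,803 = 0.958247.
Expected number = 10,000 × 0.958247 = 9582.

9582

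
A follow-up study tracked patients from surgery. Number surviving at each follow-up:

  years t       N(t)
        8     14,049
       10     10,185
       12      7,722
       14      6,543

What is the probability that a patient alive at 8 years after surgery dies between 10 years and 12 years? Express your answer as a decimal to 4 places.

0.1753

This is the probability of reaching 10 but not 12, conditional on being alive at 8: (N(10) − N(12)) / N(8).
= (10,185 − 7,722) / 14,049 = 2,463 / 14,049 = 0.175315.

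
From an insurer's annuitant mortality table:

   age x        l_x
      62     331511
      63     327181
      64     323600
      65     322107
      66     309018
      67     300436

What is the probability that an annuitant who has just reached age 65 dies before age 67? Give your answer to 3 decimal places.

0.067

P(die before 67 | alive at 65) = 1 − l_67/l_65 = 1 − 300436/322107 = (21671)/322107 = 0.067279.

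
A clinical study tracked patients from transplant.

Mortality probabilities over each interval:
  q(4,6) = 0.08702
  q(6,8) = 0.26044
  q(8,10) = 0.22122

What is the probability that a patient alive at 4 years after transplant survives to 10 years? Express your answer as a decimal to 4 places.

Survival from 4 to 10 is the product of surviving each interval: (1 − 0.08702) × (1 − 0.26044) × (1 − 0.22122).
= 0.91298 × 0.73956 × 0.77878 = 0.525835.

0.5258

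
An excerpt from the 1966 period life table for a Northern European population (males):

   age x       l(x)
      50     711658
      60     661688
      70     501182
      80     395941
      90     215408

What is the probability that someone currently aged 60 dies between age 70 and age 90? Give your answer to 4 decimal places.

This is the probability of reaching 70 but not 90, conditional on being alive at 60: (l(70) − l(90)) / l(60).
= (501182 − 215408) / 661688 = 285774 / 661688 = 0.431886.

0.4319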